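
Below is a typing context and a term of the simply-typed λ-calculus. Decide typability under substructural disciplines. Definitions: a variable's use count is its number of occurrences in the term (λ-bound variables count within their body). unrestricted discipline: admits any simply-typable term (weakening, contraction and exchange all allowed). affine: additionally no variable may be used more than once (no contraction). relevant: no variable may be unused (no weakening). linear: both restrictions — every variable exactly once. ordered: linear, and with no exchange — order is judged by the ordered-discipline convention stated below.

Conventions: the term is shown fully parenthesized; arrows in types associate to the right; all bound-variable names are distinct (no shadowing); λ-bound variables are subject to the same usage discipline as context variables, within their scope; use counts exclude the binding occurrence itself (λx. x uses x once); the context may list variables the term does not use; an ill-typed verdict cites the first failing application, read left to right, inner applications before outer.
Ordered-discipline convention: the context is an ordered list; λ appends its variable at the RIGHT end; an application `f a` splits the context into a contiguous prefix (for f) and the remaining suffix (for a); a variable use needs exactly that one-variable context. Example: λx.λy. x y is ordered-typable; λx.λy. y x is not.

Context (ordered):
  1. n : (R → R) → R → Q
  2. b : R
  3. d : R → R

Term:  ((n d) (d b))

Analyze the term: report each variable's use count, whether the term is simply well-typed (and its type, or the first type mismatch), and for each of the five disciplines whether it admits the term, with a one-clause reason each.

counts: n ×1, b ×1, d ×2
use order (left to right): n, d, d, b
typing: ✓ — Q
ordered ✗ (d ×2 used more than once (contraction))
linear ✗ (d ×2 used more than once (contraction))
affine ✗ (d ×2 used more than once (contraction))
relevant ✓ (at least one use each (n, b, d))
unrestricted ✓ (typability at Q is all that's needed)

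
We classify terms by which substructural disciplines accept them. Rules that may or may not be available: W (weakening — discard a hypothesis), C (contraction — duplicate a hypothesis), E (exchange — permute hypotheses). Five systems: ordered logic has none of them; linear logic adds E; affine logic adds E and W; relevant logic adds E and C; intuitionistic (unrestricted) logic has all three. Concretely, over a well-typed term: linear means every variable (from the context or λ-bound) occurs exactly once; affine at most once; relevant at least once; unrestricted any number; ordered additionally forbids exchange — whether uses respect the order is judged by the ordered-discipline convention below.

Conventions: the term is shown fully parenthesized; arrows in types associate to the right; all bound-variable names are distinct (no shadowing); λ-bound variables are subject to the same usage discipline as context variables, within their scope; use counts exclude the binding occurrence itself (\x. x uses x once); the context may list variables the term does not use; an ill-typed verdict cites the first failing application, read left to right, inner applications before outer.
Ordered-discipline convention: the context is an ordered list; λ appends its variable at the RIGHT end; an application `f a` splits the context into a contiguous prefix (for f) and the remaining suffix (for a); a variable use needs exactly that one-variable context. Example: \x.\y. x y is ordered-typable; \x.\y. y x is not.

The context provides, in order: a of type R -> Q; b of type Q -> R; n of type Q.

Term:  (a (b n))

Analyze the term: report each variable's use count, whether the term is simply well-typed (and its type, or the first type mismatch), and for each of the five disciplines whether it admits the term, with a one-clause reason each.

counts: a ×1, b ×1, n ×1
uses in reading order: a, b, n
typing: well-typed at Q
ordered: ✓, a, b, n once each; derivable with no W/C/E
linear: ✓, each of a, b, n used exactly once
affine: ✓, a, b, n: no repeats, contraction unneeded
relevant: ✓, at least one use each (a, b, n)
unrestricted: ✓, typability at Q is all that's needed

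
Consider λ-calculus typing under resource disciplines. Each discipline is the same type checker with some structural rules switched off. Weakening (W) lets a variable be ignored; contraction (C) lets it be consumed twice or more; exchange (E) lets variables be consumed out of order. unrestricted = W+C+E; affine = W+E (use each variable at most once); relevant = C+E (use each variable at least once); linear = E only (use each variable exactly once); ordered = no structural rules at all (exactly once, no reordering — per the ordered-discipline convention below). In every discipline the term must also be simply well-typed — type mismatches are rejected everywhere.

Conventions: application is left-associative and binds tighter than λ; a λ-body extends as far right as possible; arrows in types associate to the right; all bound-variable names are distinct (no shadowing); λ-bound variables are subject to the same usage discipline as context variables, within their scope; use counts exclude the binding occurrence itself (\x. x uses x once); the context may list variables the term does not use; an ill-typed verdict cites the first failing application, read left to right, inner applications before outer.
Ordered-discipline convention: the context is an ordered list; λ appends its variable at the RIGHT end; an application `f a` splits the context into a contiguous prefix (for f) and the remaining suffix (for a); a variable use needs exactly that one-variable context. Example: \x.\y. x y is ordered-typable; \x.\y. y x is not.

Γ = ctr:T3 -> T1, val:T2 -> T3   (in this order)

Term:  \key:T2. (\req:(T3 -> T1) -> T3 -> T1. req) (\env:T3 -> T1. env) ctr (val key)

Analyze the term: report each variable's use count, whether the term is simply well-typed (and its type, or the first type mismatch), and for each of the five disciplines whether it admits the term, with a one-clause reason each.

counts: ctr: 1, val: 1, key [bound]: 1, req [bound]: 1, env [bound]: 1
left-to-right use order: req, env, ctr, val, key
typing: well-typed — term : T2 -> T1
ordered: ✓, ctr, val, key, req, env once each; derivable with no W/C/E
linear: ✓, single use per variable (ctr, val, key, req, env)
affine: ✓, none of ctr, val, key, req, env used more than once
relevant: ✓, ctr, val, key, req, env: all used, weakening unneeded
unrestricted: ✓, simply typable at T2 -> T1; W, C, E all held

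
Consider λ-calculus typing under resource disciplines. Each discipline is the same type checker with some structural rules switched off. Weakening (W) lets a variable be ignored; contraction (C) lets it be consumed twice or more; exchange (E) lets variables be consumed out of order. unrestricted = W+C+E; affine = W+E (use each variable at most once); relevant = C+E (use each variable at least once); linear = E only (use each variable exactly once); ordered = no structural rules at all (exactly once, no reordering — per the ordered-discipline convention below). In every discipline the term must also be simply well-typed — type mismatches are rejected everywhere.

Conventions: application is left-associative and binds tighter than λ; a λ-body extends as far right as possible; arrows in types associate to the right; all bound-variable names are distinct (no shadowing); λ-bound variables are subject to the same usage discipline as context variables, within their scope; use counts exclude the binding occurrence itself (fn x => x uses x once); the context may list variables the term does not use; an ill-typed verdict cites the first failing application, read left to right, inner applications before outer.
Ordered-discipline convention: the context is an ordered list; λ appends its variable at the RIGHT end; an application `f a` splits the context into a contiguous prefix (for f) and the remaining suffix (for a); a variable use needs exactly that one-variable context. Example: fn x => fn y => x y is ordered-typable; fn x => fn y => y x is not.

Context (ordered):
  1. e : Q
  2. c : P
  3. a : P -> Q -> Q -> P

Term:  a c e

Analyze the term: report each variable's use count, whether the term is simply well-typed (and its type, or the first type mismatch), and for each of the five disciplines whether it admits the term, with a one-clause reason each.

variable uses: e=1; c=1; a=1
left-to-right use order: a, c, e
typing: ✓ — Q -> P
ordered ✗ (use order a, c, e needs exchange)
linear ✓ (e, c, a: one use apiece)
affine ✓ (e, c, a: no repeats, contraction unneeded)
relevant ✓ (none of e, c, a goes unused)
unrestricted ✓ (well-typed at Q -> P; no restrictions here)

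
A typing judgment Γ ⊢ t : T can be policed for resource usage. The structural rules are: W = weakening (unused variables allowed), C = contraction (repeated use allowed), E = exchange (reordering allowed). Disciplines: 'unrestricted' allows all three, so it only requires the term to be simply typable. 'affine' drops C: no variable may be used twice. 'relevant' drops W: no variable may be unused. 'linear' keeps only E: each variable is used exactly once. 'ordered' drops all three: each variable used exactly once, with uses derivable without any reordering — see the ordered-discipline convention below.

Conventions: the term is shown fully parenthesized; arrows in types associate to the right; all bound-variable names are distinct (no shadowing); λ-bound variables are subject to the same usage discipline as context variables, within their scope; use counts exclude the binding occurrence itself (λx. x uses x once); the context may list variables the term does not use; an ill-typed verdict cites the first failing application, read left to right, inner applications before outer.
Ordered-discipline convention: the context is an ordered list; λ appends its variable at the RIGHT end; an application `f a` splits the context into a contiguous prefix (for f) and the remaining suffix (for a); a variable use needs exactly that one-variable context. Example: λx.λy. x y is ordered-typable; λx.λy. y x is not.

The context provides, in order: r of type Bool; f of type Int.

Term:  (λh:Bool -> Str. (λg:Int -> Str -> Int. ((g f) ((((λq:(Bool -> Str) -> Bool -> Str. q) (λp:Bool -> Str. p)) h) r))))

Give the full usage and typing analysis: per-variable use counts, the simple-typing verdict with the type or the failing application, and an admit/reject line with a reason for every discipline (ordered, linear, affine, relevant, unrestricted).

variable uses: r: 1, f: 1, h [bound]: 1, g [bound]: 1, q [bound]: 1, p [bound]: 1
use order (left to right): g, f, q, p, h, r
typing: the term checks, with type (Bool -> Str) -> (Int -> Str -> Int) -> Int
ordered: ✗ — use order g, f, q, p, h, r needs exchange
linear: ✓ — each of r, f, h, g, q, p used exactly once
affine: ✓ — no duplicate uses among r, f, h, g, q, p
relevant: ✓ — at least one use each (r, f, h, g, q, p)
unrestricted: ✓ — typability at (Bool -> Str) -> (Int -> Str -> Int) -> Int is all that's needed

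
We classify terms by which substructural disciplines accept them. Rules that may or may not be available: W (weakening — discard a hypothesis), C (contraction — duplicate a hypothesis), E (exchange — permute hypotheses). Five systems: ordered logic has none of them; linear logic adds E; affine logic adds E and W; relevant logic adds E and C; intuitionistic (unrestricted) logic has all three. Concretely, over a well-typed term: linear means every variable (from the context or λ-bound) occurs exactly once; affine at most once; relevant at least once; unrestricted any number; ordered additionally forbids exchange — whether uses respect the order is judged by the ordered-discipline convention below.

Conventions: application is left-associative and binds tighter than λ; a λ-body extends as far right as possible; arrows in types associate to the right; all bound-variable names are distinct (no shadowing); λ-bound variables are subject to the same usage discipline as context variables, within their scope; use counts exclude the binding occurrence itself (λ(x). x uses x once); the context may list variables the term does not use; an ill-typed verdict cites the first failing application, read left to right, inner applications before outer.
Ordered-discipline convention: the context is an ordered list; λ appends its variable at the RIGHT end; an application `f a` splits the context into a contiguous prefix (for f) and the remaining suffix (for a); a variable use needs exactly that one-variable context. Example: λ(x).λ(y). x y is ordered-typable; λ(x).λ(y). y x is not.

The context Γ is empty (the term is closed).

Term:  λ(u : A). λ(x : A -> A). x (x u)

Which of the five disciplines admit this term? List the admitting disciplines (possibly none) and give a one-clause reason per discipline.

admitted in: relevant, unrestricted
use counts: u (bound): 1; x (bound): 2
use order (left to right): x, x, u
typing: well-typed — term : A -> (A -> A) -> A
ordered: ✗, repeated use of x ×2
linear: ✗, repeated use of x ×2
affine: ✗, repeated use of x ×2
relevant: ✓, none of u, x goes unused
unrestricted: ✓, typability at A -> (A -> A) -> A is all that's needed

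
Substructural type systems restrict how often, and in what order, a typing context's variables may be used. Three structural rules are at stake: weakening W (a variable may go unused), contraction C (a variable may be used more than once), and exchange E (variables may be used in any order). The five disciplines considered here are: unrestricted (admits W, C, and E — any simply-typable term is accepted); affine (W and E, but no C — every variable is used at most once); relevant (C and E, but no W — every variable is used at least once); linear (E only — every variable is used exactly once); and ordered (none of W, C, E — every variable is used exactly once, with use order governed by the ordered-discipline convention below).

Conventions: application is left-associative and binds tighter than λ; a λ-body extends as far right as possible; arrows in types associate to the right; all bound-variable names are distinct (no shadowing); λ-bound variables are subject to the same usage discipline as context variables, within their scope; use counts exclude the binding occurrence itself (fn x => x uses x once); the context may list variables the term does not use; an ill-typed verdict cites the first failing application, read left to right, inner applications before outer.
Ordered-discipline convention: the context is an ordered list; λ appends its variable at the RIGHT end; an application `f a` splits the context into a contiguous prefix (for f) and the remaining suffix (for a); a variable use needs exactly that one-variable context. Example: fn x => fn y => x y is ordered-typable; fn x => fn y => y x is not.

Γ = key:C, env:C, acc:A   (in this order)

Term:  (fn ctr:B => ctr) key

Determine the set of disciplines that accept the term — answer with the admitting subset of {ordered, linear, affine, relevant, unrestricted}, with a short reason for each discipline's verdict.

admitting disciplines: none
usage: key: 1, env: 0, acc: 0, ctr (bound): 1
order of uses: ctr, key
typing: ill-typed: an argument C mismatches the expected B
ordered: ✗, a type mismatch blocks all five
linear: ✗, the type mismatch rejects it
affine: ✗, not simply typable
relevant: ✗, fails simple typing
unrestricted: ✗, a type mismatch blocks all five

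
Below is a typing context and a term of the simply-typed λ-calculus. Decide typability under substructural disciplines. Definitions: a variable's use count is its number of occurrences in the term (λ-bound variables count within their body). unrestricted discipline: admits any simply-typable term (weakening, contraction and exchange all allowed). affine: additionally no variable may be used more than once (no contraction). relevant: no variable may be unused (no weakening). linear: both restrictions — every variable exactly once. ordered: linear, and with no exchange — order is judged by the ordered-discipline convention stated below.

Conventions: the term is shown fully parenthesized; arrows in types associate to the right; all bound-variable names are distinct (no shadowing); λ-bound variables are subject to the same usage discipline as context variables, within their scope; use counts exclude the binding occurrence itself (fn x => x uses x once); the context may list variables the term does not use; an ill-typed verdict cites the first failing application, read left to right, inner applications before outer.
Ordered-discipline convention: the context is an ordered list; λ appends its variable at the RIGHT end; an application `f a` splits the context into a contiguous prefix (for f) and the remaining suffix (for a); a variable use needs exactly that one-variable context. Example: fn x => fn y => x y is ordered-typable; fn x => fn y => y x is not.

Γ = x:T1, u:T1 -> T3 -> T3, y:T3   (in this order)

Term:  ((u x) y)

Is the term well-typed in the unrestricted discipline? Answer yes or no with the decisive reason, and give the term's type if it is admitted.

yes — well-typed at T3; no restrictions here; term : T3
usage: x: 1; u: 1; y: 1
use order (left to right): u, x, y
typing: well-typed at T3
all disciplines: ordered ✗; linear ✓; affine ✓; relevant ✓; unrestricted ✓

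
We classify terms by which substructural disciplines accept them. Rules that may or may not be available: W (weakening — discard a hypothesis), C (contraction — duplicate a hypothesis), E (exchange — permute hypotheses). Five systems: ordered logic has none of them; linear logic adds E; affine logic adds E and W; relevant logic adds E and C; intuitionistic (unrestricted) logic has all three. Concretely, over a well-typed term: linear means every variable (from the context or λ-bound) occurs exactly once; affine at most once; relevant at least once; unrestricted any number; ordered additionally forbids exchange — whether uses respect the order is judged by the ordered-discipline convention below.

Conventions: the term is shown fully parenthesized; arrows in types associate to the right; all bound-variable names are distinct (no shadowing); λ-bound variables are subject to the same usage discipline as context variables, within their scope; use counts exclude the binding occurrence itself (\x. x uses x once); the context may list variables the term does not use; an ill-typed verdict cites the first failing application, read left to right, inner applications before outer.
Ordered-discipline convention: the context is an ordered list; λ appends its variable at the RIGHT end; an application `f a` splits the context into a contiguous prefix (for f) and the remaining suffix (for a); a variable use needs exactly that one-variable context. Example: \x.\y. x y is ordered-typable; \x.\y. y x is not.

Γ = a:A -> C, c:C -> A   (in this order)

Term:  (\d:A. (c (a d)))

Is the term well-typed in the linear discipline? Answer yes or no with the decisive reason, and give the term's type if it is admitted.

yes — exactly-once usage across a, c, d; term : A -> A
usage: a: 1×; c: 1×; d (bound): 1×
uses in reading order: c, a, d
typing: ✓ — A -> A
per-discipline verdicts: ordered ✗ · linear ✓ · affine ✓ · relevant ✓ · unrestricted ✓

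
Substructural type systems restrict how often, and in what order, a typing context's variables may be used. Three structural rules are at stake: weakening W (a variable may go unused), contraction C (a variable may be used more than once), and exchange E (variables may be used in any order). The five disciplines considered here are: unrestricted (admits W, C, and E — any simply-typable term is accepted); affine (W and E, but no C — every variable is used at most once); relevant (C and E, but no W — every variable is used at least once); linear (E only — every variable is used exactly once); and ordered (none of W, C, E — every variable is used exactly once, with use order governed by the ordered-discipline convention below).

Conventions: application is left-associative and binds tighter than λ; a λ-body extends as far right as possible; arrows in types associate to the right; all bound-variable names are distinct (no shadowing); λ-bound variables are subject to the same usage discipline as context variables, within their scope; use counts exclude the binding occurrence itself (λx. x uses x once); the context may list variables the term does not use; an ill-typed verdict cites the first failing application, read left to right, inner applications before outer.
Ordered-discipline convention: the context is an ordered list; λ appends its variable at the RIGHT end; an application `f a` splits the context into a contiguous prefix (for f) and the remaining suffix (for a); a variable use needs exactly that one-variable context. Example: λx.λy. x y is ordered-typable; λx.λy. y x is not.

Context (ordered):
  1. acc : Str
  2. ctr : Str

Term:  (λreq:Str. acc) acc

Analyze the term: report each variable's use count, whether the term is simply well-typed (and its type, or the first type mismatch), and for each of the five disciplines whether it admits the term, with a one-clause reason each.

use counts: acc: 2×; ctr: 0×; req [bound]: 0×
left-to-right use order: acc, acc
typing: well-typed at Str
ordered: ✗, repeated use of acc ×2; unused: ctr, req — weakening required
linear: ✗, repeated use of acc ×2; unused: ctr, req — weakening required
affine: ✗, repeated use of acc ×2
relevant: ✗, unused: ctr, req — weakening required
unrestricted: ✓, simply typable at Str; W, C, E all held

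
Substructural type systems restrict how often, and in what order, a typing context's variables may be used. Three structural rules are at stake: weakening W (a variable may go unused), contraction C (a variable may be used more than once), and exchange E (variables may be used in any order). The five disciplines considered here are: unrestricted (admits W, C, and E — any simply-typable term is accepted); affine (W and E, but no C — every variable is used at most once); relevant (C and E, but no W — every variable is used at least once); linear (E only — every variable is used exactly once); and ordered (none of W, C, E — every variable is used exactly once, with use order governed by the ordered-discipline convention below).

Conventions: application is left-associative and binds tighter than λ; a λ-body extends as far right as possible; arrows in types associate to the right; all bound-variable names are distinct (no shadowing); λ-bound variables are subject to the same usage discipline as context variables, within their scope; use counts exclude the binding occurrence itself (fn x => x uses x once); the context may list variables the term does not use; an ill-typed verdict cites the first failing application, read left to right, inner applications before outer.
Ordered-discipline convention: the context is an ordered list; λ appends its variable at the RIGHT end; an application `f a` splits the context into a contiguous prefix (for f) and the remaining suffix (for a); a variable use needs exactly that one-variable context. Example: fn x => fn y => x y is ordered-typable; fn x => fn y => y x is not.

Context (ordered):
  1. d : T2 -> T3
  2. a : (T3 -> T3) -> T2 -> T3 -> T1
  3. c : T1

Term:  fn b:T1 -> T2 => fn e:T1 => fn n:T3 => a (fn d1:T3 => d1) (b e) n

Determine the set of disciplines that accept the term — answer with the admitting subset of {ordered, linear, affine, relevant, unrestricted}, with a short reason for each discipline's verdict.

admitted in: affine, unrestricted
usage: d=0; a=1; c=0; b (bound)=1; e (bound)=1; n (bound)=1; d1 (bound)=1
use order (left to right): a, d1, b, e, n
typing: the term checks, with type (T1 -> T2) -> T1 -> T3 -> T1
ordered: ✗, d, c left unused
linear: ✗, d, c left unused
affine: ✓, no duplicate uses among d, a, c, b, e, n, d1
relevant: ✗, d, c left unused
unrestricted: ✓, type-checks ((T1 -> T2) -> T1 -> T3 -> T1) and nothing is barred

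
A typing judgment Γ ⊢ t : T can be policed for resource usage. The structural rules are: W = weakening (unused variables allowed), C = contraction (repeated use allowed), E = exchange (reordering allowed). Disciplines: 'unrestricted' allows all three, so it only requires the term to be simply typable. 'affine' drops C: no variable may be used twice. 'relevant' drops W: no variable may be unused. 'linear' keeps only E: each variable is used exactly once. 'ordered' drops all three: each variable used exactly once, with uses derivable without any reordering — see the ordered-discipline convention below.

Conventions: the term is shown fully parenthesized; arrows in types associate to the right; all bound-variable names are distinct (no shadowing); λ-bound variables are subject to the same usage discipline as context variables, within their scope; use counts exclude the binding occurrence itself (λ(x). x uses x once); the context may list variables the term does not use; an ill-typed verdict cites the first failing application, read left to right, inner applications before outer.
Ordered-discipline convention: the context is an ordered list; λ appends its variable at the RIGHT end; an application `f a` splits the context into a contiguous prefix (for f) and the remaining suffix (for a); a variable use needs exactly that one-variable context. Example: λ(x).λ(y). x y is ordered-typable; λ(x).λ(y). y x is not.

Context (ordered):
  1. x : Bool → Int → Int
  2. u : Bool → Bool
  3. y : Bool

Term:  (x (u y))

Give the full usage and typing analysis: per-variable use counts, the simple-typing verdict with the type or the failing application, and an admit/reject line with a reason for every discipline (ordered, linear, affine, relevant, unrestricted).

use counts: x=1, u=1, y=1
left-to-right use order: x, u, y
typing: well-typed at Int → Int
ordered: ✓ — x, u, y: once each, no exchange needed
linear: ✓ — single use per variable (x, u, y)
affine: ✓ — none of x, u, y used more than once
relevant: ✓ — none of x, u, y goes unused
unrestricted: ✓ — type-checks (Int → Int) and nothing is barred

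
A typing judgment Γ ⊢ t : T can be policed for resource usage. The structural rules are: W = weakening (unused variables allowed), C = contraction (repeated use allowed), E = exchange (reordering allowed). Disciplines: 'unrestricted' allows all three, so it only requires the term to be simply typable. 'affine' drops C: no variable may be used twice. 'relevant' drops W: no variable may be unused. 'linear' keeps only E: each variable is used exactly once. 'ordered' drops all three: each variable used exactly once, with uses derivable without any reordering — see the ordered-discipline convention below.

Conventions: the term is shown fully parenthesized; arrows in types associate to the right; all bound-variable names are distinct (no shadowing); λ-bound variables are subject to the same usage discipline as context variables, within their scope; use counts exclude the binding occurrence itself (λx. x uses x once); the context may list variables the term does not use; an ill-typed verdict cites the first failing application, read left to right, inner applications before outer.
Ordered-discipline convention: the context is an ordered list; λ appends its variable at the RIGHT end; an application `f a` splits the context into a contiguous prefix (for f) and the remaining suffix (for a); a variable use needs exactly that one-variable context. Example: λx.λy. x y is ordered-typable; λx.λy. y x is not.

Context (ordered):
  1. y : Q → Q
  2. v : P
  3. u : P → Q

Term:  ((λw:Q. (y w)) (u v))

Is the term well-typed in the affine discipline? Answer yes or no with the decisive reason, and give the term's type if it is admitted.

yes — at most one use each (y, v, u, w); term : Q
use counts: y: 1×; v: 1×; u: 1×; w (bound): 1×
use order (left to right): y, w, u, v
typing: ✓ — Q
summary: ordered ✗ · linear ✓ · affine ✓ · relevant ✓ · unrestricted ✓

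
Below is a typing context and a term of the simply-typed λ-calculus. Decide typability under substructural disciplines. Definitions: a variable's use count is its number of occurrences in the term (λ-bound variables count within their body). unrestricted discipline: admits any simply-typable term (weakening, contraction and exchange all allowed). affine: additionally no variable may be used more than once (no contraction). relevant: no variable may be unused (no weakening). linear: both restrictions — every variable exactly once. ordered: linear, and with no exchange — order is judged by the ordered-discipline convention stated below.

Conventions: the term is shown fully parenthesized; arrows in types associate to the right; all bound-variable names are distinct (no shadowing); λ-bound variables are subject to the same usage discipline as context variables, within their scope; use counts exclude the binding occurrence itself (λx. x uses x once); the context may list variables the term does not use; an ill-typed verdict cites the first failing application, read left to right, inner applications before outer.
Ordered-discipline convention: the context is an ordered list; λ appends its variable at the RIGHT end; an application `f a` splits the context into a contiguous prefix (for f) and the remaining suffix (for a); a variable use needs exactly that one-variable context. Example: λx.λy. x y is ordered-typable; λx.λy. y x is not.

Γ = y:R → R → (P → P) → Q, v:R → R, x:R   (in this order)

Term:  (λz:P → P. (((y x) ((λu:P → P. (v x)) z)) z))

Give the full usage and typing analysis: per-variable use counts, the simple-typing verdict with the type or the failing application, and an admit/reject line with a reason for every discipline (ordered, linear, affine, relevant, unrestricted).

variable uses: y ×1; v ×1; x ×2; z (λ-bound) ×2; u (λ-bound) ×0
uses in reading order: y, x, v, x, z, z
typing: well-typed — term : (P → P) → Q
ordered: ✗, x ×2, z ×2 used more than once (contraction); u never used (weakening)
linear: ✗, x ×2, z ×2 used more than once (contraction); u never used (weakening)
affine: ✗, x ×2, z ×2 used more than once (contraction)
relevant: ✗, u never used (weakening)
unrestricted: ✓, well-typed at (P → P) → Q; no restrictions here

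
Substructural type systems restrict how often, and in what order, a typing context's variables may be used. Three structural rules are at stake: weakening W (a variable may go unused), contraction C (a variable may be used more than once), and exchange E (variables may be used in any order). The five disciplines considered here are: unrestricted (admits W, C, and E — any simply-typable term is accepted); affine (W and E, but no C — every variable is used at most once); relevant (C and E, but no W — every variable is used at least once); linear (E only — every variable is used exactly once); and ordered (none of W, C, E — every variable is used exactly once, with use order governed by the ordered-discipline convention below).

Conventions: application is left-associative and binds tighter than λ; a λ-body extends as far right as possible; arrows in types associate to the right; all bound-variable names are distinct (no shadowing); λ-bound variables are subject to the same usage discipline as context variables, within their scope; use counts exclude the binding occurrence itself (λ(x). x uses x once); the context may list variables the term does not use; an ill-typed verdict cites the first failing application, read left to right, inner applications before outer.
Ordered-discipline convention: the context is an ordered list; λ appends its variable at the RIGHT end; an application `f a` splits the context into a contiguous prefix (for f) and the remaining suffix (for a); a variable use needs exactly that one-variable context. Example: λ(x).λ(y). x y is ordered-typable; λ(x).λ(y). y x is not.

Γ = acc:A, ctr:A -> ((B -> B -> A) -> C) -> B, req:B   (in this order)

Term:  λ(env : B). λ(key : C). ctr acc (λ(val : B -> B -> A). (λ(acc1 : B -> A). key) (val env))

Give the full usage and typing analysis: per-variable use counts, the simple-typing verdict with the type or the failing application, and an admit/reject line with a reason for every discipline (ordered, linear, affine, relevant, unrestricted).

counts: acc: 1×; ctr: 1×; req: 0×; env (bound): 1×; key (bound): 1×; val (bound): 1×; acc1 (bound): 0×
left-to-right use order: ctr, acc, key, val, env
typing: well-typed — term : B -> C -> B
ordered: ✗, unused: req, acc1 — weakening required
linear: ✗, unused: req, acc1 — weakening required
affine: ✓, no duplicate uses among acc, ctr, req, env, key, val, acc1
relevant: ✗, unused: req, acc1 — weakening required
unrestricted: ✓, typability at B -> C -> B is all that's needed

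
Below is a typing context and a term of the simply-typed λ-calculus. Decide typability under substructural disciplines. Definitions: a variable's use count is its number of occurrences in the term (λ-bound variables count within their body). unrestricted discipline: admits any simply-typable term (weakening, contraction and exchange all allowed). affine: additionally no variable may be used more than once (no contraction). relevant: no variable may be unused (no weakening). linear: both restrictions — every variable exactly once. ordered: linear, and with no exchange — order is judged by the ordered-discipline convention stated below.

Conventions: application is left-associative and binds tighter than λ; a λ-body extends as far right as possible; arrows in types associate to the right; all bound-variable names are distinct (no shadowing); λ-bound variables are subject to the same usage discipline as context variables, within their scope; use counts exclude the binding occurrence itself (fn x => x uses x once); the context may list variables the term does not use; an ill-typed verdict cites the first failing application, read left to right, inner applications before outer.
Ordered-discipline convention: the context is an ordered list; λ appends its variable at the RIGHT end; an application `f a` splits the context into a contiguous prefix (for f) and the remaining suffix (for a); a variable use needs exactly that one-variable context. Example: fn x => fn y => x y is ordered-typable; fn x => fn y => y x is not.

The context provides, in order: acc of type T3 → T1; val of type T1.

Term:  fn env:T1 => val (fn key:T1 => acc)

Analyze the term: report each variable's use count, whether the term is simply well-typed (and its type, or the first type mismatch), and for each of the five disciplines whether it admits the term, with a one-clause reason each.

use counts: acc: 1×; val: 1×; env (bound): 0×; key (bound): 0×
order of uses: val, acc
typing: ill-typed: non-arrow in function slot: T1
ordered: ✗ — fails simple typing
linear: ✗ — a type mismatch blocks all five
affine: ✗ — the type mismatch rejects it
relevant: ✗ — not simply typable
unrestricted: ✗ — fails simple typing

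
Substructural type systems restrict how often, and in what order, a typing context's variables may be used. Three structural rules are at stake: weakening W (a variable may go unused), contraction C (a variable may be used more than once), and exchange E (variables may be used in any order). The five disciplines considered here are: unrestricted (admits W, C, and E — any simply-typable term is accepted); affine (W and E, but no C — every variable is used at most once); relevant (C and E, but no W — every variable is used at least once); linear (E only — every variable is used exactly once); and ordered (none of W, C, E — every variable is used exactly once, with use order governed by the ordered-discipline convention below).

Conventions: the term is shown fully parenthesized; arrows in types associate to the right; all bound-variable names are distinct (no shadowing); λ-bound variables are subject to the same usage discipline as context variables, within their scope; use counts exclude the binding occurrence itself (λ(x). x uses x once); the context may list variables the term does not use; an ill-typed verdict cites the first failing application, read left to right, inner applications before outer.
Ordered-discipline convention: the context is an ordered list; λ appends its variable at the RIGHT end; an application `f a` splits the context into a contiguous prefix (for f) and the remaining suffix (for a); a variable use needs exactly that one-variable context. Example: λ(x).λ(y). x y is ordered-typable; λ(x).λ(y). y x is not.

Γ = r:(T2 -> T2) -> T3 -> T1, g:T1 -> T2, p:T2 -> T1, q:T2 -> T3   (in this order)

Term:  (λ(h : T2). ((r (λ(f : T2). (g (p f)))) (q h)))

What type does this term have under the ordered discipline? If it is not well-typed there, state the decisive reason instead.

term : T2 -> T1
use counts: r ×1; g ×1; p ×1; q ×1; h (bound) ×1; f (bound) ×1
uses in reading order: r, g, p, f, q, h
typing: ✓ — T2 -> T1
all disciplines: ordered ✓ | linear ✓ | affine ✓ | relevant ✓ | unrestricted ✓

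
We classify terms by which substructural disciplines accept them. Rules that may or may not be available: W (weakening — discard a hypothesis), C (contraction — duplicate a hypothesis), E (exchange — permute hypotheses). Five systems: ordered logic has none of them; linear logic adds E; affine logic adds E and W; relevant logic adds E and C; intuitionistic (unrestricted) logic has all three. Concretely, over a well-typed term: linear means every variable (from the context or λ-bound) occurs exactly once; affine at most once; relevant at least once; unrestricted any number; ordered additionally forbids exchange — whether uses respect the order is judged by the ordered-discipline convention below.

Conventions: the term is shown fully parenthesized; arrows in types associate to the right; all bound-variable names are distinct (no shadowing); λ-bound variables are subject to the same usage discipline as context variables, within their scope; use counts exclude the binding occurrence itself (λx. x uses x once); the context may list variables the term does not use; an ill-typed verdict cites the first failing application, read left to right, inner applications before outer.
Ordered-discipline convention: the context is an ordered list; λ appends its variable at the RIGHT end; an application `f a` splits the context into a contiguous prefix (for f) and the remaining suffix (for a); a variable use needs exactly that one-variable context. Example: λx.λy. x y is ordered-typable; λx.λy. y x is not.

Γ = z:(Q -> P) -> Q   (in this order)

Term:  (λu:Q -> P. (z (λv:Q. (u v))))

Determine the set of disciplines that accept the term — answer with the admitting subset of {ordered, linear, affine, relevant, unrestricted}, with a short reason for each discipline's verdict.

accepted by: ordered, linear, affine, relevant, unrestricted
use counts: z: 1×, u [bound]: 1×, v [bound]: 1×
left-to-right use order: z, u, v
typing: ✓ — (Q -> P) -> Q
ordered: ✓ — one use each (z, u, v); ordered split holds
linear: ✓ — single use per variable (z, u, v)
affine: ✓ — at most one use each (z, u, v)
relevant: ✓ — z, u, v: all used, weakening unneeded
unrestricted: ✓ — type-checks ((Q -> P) -> Q) and nothing is barred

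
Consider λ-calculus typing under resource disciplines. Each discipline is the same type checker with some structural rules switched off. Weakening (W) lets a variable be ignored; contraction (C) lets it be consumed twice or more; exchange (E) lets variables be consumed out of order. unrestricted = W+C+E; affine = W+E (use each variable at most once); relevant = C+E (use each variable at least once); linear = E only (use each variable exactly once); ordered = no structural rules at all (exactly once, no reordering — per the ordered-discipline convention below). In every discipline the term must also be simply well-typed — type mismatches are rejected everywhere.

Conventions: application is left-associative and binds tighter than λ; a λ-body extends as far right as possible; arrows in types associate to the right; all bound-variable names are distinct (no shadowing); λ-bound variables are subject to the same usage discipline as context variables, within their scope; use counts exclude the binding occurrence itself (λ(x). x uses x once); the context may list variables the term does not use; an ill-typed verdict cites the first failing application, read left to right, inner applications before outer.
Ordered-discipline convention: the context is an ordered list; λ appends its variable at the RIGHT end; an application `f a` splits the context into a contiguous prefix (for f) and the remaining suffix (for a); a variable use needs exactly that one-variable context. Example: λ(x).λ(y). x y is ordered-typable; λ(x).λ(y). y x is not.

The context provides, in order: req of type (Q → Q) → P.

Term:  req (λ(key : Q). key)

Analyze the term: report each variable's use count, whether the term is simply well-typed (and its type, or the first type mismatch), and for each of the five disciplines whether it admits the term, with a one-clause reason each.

usage: req: 1; key (λ-bound): 1
uses in reading order: req, key
typing: ✓ — P
ordered: ✓ — req, key once each; derivable with no W/C/E
linear: ✓ — exactly-once usage across req, key
affine: ✓ — no duplicate uses among req, key
relevant: ✓ — at least one use each (req, key)
unrestricted: ✓ — typability at P is all that's needed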